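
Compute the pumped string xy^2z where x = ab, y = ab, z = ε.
ababab

Given x = 'ab', y = 'ab', z = '' and i = 2:

xy^2z = x + y·y·...·y (2 times) + z
       = 'ab' + 'ab'^2 + ''
       = 'ab' + 'abab' + ''
       = 'ababab'

The pumped string is 'ababab' with length 6.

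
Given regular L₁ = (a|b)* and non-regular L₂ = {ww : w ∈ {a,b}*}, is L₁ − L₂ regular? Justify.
No — L₁ − L₂ is not regular.

L₁ − L₂ is the complement of {ww} within {a,b}*. If it were regular, its complement {ww} would be regular as well (regular languages are closed under complement) — contradiction. So L₁ − L₂ is not regular.

Note that the bare facts "L₁ regular, L₂ non-regular" do not settle the question by themselves: the closure of regular languages under ∪, ∩, complement and difference applies only when BOTH operands are regular. With a non-regular operand the result can come out regular or non-regular depending on the specific languages, so one has to work out L₁ − L₂ for this particular pair, as above.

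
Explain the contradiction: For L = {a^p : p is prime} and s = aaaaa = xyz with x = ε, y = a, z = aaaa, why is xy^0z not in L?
xy⁰z = aaaa ∉ L

Pumping with i = 0 replaces y = a by y⁰ = ε:
- Original: s = xyz = aaaaa; aaaaa has length 5, which is prime, so it is in L
- Pumped: xy⁰z = ε · ε · aaaa = aaaa
- aaaa has length 4 = 2 × 2, which is not prime, so it is not in L

The pumping lemma would require xy⁰z ∈ L, so this decomposition yields a contradiction.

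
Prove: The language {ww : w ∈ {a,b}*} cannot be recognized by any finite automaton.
Assume for contradiction that L is regular, and let p ≥ 1 be the pumping length given by the pumping lemma.
Choose s = a^p b a^p b. Then s ∈ L (take w = a^p b) and |s| = 2p + 2 ≥ p.
By the pumping lemma, s = xyz for some x, y, z with |xy| ≤ p, |y| ≥ 1, and xy^i z ∈ L for every i ≥ 0.
Since |xy| ≤ p and the first p symbols of s are all a's, y = a^k for some k with 1 ≤ k ≤ p.

Take i = 2: t = xy²z = a^(p + k) b a^p b.
Suppose t = uu for some string u. The string t contains exactly two b's and ends in b, so u contains exactly one b and ends in b; hence u = a^j b for some j, and uu = a^j b a^j b. Comparing with t = a^(p + k) b a^p b forces j = p + k (first block) and j = p (second block), which is impossible since k ≥ 1. So t ∉ L.

This contradicts the pumping lemma, which requires xy^i z ∈ L for all i ≥ 0.
Hence L = {ww : w ∈ {a,b}*} is not regular. ∎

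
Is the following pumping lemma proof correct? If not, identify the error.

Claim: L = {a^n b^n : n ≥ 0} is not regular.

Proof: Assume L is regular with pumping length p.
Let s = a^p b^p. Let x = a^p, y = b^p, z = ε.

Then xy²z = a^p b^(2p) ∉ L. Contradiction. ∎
The proof is INCORRECT.

Error: The decomposition violates |xy| ≤ p.
With x = a^p and y = b^p, we have |xy| = 2p > p.
The pumping lemma requires |xy| ≤ p, so y must be within the first p characters.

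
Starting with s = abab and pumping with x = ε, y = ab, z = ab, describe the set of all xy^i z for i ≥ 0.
{xy^i z : i ≥ 0} = {(ab)^(i+1) : i ≥ 0} = {ab, abab, ababab, ...}

With x = ε, y = ab, z = ab: Pumping 'ab' gives strings of alternating a's and b's.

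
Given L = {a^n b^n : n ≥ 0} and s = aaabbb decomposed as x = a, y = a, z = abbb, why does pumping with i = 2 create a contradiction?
xy²z = aaaabbb ∉ L

Pumping with i = 2 replaces y = a by y² = aa:
- Original: s = xyz = aaabbb; aaabbb = a^3 b^3 has equal counts (3 = 3), so it is in L
- Pumped: xy²z = a · aa · abbb = aaaabbb
- aaaabbb has 4 a's and 3 b's; 4 ≠ 3, so it is not in L

The pumping lemma would require xy²z ∈ L, so this decomposition yields a contradiction.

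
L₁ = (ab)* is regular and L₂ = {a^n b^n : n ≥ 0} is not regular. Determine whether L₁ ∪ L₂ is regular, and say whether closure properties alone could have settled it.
No — L₁ ∪ L₂ is not regular.

Let U = (ab)* ∪ {a^n b^n}. If U were regular, then U ∩ aa*bb* would be regular (closure under intersection with a regular language). But (ab)* ∩ aa*bb* = {ab} and {a^n b^n} ∩ aa*bb* = {a^n b^n : n ≥ 1}, so U ∩ aa*bb* = {a^n b^n : n ≥ 1}, which is not regular. Hence U is not regular.

Note that the bare facts "L₁ regular, L₂ non-regular" do not settle the question by themselves: the closure of regular languages under ∪, ∩, complement and difference applies only when BOTH operands are regular. With a non-regular operand the result can come out regular or non-regular depending on the specific languages, so one has to work out L₁ ∪ L₂ for this particular pair, as above.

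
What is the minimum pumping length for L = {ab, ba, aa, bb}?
p = 3

For a finite language L, the pumping lemma holds vacuously if p > max|s| for s ∈ L.

The longest string in L = {ab, ba, aa, bb} has length 2.
If p = 3, then no string s ∈ L has |s| ≥ p, so the condition is vacuously true.

The minimum pumping length is p = 3.

Why no smaller p works: for any p ≤ 2, the longest string s ∈ L has |s| = 2 ≥ p, so it would
have to be pumpable; but pumping up (i = 2, 3, ...) produces ever longer strings, which cannot all lie in the
finite language L. So the pumping property fails for every p ≤ 2.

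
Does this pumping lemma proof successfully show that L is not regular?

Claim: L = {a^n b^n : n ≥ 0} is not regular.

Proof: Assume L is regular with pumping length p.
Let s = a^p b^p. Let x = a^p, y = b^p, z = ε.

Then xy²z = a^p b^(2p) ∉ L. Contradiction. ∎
The proof is INCORRECT.

Error: The decomposition violates |xy| ≤ p.
With x = a^p and y = b^p, we have |xy| = 2p > p.
The pumping lemma requires |xy| ≤ p, so y must be within the first p characters.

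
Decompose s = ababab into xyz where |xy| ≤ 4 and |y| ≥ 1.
x = 'a', y = 'bab', z = 'ab'

For s = ababab and p = 4, one valid decomposition is:
- x = 'a' (length 1)
- y = 'bab' (length 3)
- z = 'ab' (length 2)

Verification:
- xyz = 'a' + 'bab' + 'ab' = ababab ✓
- |xy| = 4 ≤ 4 ✓
- |y| = 3 > 0 ✓

All pumping lemma constraints are satisfied.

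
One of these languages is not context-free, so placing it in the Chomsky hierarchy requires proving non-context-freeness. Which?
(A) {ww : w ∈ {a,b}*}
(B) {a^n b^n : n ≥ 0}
(A) {ww : w ∈ {a,b}*}

(A) {ww : w ∈ {a,b}*} requires the CFL pumping lemma.

- {a^n b^n : n ≥ 0} is context-free (but not regular)
  • Can be shown non-regular with the regular pumping lemma
  • After pumping, the number of a's and b's become unequal

- {ww : w ∈ {a,b}*} is NOT context-free
  • Requires the CFL pumping lemma to prove
  • Cannot verify equality of two arbitrary substrings

The CFL pumping lemma is "stronger" in that it can prove non-membership
in the larger class of context-free languages.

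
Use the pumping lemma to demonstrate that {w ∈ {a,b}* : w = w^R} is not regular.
Assume for contradiction that L is regular, and let p ≥ 1 be the pumping length given by the pumping lemma.
Choose s = a^p b a^p. Then s ∈ L (it reads the same in both directions) and |s| = 2p + 1 ≥ p.
By the pumping lemma, s = xyz for some x, y, z with |xy| ≤ p, |y| ≥ 1, and xy^i z ∈ L for every i ≥ 0.
Since |xy| ≤ p and the first p symbols of s are all a's, y = a^k for some k with 1 ≤ k ≤ p.

Take i = 2: xy²z = a^(p + k) b a^p.
Its reversal is a^p b a^(p + k). These differ because the block of a's before the unique b has length p + k in one and p in the other, and p + k ≠ p since k ≥ 1. So xy²z is not a palindrome, i.e. xy²z ∉ L.

This contradicts the pumping lemma, which requires xy^i z ∈ L for all i ≥ 0.
Hence L = {w ∈ {a,b}* : w = w^R} is not regular. ∎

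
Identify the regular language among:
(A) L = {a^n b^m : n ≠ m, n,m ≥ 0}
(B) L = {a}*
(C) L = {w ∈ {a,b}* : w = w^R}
(B) {a}*

(B) L = {a}* is regular.

This can be recognized by a finite automaton (DFA/NFA).
Regular expressions like {a}* define regular languages.

The other choices are not regular:
- {a^n b^m : n ≠ m, n,m ≥ 0}: After pumping a's, we can make n = m
- {w ∈ {a,b}* : w = w^R}: After pumping, the string is no longer symmetric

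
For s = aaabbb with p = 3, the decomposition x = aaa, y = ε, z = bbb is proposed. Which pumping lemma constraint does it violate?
Violated: |y| > 0

The decomposition x = aaa, y = ε, z = bbb for s = aaabbb with p = 3
violates the constraint: |y| > 0

|y| = 0, but the pumping lemma requires |y| > 0 (y must be non-empty).

Pumping lemma constraints:
1. xyz = s (decomposition is valid)
2. |xy| ≤ p
3. |y| > 0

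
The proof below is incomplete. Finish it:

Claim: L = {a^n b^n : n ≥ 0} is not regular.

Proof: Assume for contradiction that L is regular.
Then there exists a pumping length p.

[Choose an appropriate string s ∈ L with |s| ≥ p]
s = a^p b^p

This string is in L (has equal a's and b's) and has length 2p ≥ p.
Any decomposition xyz with |xy| ≤ p means y consists only of a's,
so pumping will unbalance the counts.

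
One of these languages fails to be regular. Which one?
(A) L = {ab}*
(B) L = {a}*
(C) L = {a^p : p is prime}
(C) {a^p : p is prime}

(C) L = {a^p : p is prime} is NOT regular.

The pumping lemma can be used to prove this:
After pumping, the length becomes composite

The other languages are regular because they can be recognized by finite automata.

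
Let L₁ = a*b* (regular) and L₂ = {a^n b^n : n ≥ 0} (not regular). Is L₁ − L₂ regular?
No — L₁ − L₂ is not regular.

a*b* − {a^n b^n} = {a^n b^m : n ≠ m}. If this were regular, then its complement intersected with a*b*, namely {a^n b^n : n ≥ 0}, would be regular too (closure under complement and intersection) — contradiction. So L₁ − L₂ is not regular.

Note that the bare facts "L₁ regular, L₂ non-regular" do not settle the question by themselves: the closure of regular languages under ∪, ∩, complement and difference applies only when BOTH operands are regular. With a non-regular operand the result can come out regular or non-regular depending on the specific languages, so one has to work out L₁ − L₂ for this particular pair, as above.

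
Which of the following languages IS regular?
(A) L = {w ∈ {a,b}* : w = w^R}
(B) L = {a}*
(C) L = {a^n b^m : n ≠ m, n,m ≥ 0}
(B) {a}*

(B) L = {a}* is regular.

This can be recognized by a finite automaton (DFA/NFA).
Regular expressions like {a}* define regular languages.

The other choices are not regular:
- {w ∈ {a,b}* : w = w^R}: After pumping, the string is no longer symmetric
- {a^n b^m : n ≠ m, n,m ≥ 0}: After pumping a's, we can make n = m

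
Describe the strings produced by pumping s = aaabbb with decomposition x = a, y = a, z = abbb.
{xy^i z : i ≥ 0} = {a^(2+i) b^3 : i ≥ 0} = {aabbb, aaabbb, aaaabbb, ...}

With x = a, y = a, z = abbb: Starting with aaabbb and pumping the second 'a', we get strings with 2+i a's followed by 3 b's for i = 0, 1, 2, ...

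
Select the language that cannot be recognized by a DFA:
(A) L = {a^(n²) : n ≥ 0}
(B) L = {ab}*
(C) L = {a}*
(A) {a^(n²) : n ≥ 0}

(A) L = {a^(n²) : n ≥ 0} is NOT regular.

The pumping lemma can be used to prove this:
After pumping, length is no longer a perfect square

The other languages are regular because they can be recognized by finite automata.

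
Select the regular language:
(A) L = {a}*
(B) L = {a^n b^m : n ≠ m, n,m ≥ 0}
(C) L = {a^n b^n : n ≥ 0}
(A) {a}*

(A) L = {a}* is regular.

This can be recognized by a finite automaton (DFA/NFA).
Regular expressions like {a}* define regular languages.

The other choices are not regular:
- {a^n b^m : n ≠ m, n,m ≥ 0}: After pumping a's, we can make n = m
- {a^n b^n : n ≥ 0}: After pumping, the number of a's and b's become unequal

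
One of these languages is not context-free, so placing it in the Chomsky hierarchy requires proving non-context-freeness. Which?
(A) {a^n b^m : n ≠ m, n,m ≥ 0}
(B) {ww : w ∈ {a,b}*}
(B) {ww : w ∈ {a,b}*}

(B) {ww : w ∈ {a,b}*} requires the CFL pumping lemma.

- {a^n b^m : n ≠ m, n,m ≥ 0} is context-free (but not regular)
  • Can be shown non-regular with the regular pumping lemma
  • After pumping a's, we can make n = m

- {ww : w ∈ {a,b}*} is NOT context-free
  • Requires the CFL pumping lemma to prove
  • Cannot verify equality of two arbitrary substrings

The CFL pumping lemma is "stronger" in that it can prove non-membership
in the larger class of context-free languages.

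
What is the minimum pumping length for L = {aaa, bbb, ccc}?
p = 4

For a finite language L, the pumping lemma holds vacuously if p > max|s| for s ∈ L.

The longest string in L = {aaa, bbb, ccc} has length 3.
If p = 4, then no string s ∈ L has |s| ≥ p, so the condition is vacuously true.

The minimum pumping length is p = 4.

Why no smaller p works: for any p ≤ 3, the longest string s ∈ L has |s| = 3 ≥ p, so it would
have to be pumpable; but pumping up (i = 2, 3, ...) produces ever longer strings, which cannot all lie in the
finite language L. So the pumping property fails for every p ≤ 3.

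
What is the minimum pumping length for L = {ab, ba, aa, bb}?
p = 3

For a finite language L, the pumping lemma holds vacuously if p > max|s| for s ∈ L.

The longest string in L = {ab, ba, aa, bb} has length 2.
If p = 3, then no string s ∈ L has |s| ≥ p, so the condition is vacuously true.

The minimum pumping length is p = 3.

Why no smaller p works: for any p ≤ 2, the longest string s ∈ L has |s| = 2 ≥ p, so it would
have to be pumpable; but pumping up (i = 2, 3, ...) produces ever longer strings, which cannot all lie in the
finite language L. So the pumping property fails for every p ≤ 2.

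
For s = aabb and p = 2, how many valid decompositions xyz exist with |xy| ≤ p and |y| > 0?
3

For s = 'aabb' with pumping length p = 2:

Constraints: |xy| ≤ 2, |y| > 0

Valid decompositions (|xy| ≤ p, |y| ≥ 1):
  • x='', y='a', z='abb'
  • x='a', y='a', z='bb'
  • x='', y='aa', z='bb'

Total count: 3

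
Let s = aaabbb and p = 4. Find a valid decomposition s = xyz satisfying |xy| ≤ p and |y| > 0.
x = 'a', y = 'a', z = 'abbb'

For s = aaabbb and p = 4, one valid decomposition is:
- x = 'a' (length 1)
- y = 'a' (length 1)
- z = 'abbb' (length 4)

Verification:
- xyz = 'a' + 'a' + 'abbb' = aaabbb ✓
- |xy| = 2 ≤ 4 ✓
- |y| = 1 > 0 ✓

All pumping lemma constraints are satisfied.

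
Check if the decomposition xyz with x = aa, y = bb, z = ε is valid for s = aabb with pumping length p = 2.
Violated: |xy| ≤ p

The decomposition x = aa, y = bb, z = ε for s = aabb with p = 2
violates the constraint: |xy| ≤ p

|xy| = |aabb| = 4 > 2 = p. The decomposition puts too many characters in xy.

Pumping lemma constraints:
1. xyz = s (decomposition is valid)
2. |xy| ≤ p
3. |y| > 0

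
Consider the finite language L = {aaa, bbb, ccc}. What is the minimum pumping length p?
p = 4

For a finite language L, the pumping lemma holds vacuously if p > max|s| for s ∈ L.

The longest string in L = {aaa, bbb, ccc} has length 3.
If p = 4, then no string s ∈ L has |s| ≥ p, so the condition is vacuously true.

The minimum pumping length is p = 4.

Why no smaller p works: for any p ≤ 3, the longest string s ∈ L has |s| = 3 ≥ p, so it would
have to be pumpable; but pumping up (i = 2, 3, ...) produces ever longer strings, which cannot all lie in the
finite language L. So the pumping property fails for every p ≤ 3.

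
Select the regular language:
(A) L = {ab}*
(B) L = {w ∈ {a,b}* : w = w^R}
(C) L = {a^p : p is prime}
(A) {ab}*

(A) L = {ab}* is regular.

This can be recognized by a finite automaton (DFA/NFA).
Regular expressions like {ab}* define regular languages.

The other choices are not regular:
- {w ∈ {a,b}* : w = w^R}: After pumping, the string is no longer symmetric
- {a^p : p is prime}: After pumping, the length becomes composite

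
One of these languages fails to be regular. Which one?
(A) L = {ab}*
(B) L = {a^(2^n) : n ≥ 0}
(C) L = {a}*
(B) {a^(2^n) : n ≥ 0}

(B) L = {a^(2^n) : n ≥ 0} is NOT regular.

The pumping lemma can be used to prove this:
After pumping, length is no longer a power of 2

The other languages are regular because they can be recognized by finite automata.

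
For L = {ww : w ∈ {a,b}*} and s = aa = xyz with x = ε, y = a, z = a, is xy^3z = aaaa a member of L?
Yes

xy³z = ε · aaa · a = aaaa.
aaaa splits into halves aa · aa, which are equal, so it is in L (w = aa).
(A single pumped string landing in L is not a contradiction by itself; a non-regularity proof needs some i for which xy^i z ∉ L, for every admissible decomposition.)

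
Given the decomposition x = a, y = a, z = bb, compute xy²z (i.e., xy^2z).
aaabb

Given x = 'a', y = 'a', z = 'bb' and i = 2:

xy^2z = x + y·y·...·y (2 times) + z
       = 'a' + 'a'^2 + 'bb'
       = 'a' + 'aa' + 'bb'
       = 'aaabb'

The pumped string is 'aaabb' with length 5.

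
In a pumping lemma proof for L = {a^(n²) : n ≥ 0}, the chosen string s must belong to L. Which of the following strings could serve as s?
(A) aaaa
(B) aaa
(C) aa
(A) aaaa

The pumping lemma is applied to a string s that lies in L, so first check membership of each option:
- (A) aaaa has length 4 = 2², a perfect square, so it is in L ✓
- (B) aaa has length 3, strictly between 1² = 1 and 2² = 4, so it is not in L ✗
- (C) aa has length 2, strictly between 1² = 1 and 2² = 4, so it is not in L ✗

Only (A) aaaa is in L, so it is the only candidate that could play the role of s.
(In a complete proof one picks s in terms of the pumping length p so that |s| ≥ p is guaranteed; a fixed string like aaaa illustrates the shape of such an s.)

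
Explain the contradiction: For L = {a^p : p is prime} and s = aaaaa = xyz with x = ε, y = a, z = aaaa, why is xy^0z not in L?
xy⁰z = aaaa ∉ L

Pumping with i = 0 replaces y = a by y⁰ = ε:
- Original: s = xyz = aaaaa; aaaaa has length 5, which is prime, so it is in L
- Pumped: xy⁰z = ε · ε · aaaa = aaaa
- aaaa has length 4 = 2 × 2, which is not prime, so it is not in L

The pumping lemma would require xy⁰z ∈ L, so this decomposition yields a contradiction.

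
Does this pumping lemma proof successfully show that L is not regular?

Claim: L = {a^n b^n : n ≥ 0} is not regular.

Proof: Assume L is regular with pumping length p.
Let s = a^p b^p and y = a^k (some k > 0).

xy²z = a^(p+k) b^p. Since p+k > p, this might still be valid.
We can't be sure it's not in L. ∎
The proof is INCORRECT.

Error: The conclusion is wrong.
xy²z = a^(p+k) b^p is definitely NOT in L because the number of a's (p+k) ≠ number of b's (p).
The proof incorrectly doubts what is actually a valid contradiction.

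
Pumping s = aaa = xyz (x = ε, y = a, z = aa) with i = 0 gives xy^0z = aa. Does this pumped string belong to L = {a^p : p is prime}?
Yes

xy⁰z = ε · ε · aa = aa.
aa has length 2, which is prime, so it is in L.
(A single pumped string landing in L is not a contradiction by itself; a non-regularity proof needs some i for which xy^i z ∉ L, for every admissible decomposition.)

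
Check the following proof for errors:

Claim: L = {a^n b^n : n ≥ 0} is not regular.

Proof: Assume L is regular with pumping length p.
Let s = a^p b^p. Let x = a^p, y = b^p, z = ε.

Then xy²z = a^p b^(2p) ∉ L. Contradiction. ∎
The proof is INCORRECT.

Error: The decomposition violates |xy| ≤ p.
With x = a^p and y = b^p, we have |xy| = 2p > p.
The pumping lemma requires |xy| ≤ p, so y must be within the first p characters.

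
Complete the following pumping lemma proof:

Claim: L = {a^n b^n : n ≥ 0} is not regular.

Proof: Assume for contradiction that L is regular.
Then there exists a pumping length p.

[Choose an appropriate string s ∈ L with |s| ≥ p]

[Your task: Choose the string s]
s = a^p b^p

This string is in L (has equal a's and b's) and has length 2p ≥ p.
Any decomposition xyz with |xy| ≤ p means y consists only of a's,
so pumping will unbalance the counts.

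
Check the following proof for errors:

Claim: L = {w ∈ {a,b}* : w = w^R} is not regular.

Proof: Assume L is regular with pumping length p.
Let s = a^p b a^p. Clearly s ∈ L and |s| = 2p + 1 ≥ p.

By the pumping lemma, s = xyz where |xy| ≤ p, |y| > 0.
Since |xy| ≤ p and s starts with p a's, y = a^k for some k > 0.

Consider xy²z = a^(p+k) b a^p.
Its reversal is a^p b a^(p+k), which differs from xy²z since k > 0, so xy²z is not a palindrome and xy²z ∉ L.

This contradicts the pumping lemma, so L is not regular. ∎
The proof is correct.

This proof is valid because:
1. s = a^p b a^p is in L and is chosen in terms of p, so |s| ≥ p holds for every p
2. The decomposition analysis is correct: |xy| ≤ p forces y to lie inside the leading a's
3. The contradiction is valid: a^(p+k) b a^p has more a's before the b than after it, so it is not a palindrome
4. The conclusion follows logically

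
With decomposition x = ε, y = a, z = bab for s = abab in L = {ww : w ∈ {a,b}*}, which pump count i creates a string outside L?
i = 2

xy²z = ε · aa · bab = aabab; aabab has odd length 5, so it cannot be written as ww and is not in L.
(Other choices also work, e.g. i = 0, 3; only i = 1 is guaranteed to stay in L since xy¹z = s.)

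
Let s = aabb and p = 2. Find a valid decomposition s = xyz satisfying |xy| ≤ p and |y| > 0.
x = '', y = 'aa', z = 'bb'

For s = aabb and p = 2, one valid decomposition is:
- x = '' (length 0)
- y = 'aa' (length 2)
- z = 'bb' (length 2)

Verification:
- xyz = '' + 'aa' + 'bb' = aabb ✓
- |xy| = 2 ≤ 2 ✓
- |y| = 2 > 0 ✓

All pumping lemma constraints are satisfied.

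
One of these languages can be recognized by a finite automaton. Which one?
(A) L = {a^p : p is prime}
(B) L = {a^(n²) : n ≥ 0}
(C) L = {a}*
(C) {a}*

(C) L = {a}* is regular.

This can be recognized by a finite automaton (DFA/NFA).
Regular expressions like {a}* define regular languages.

The other choices are not regular:
- {a^(n²) : n ≥ 0}: After pumping, length is no longer a perfect square
- {a^p : p is prime}: After pumping, the length becomes composite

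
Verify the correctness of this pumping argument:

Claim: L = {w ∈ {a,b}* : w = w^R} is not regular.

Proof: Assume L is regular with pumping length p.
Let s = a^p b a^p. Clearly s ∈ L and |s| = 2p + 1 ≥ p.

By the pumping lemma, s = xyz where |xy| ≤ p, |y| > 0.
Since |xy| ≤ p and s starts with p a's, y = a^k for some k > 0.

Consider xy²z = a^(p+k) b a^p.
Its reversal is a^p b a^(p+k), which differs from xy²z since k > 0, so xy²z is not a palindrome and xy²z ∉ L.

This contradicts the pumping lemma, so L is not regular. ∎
The proof is correct.

This proof is valid because:
1. s = a^p b a^p is in L and is chosen in terms of p, so |s| ≥ p holds for every p
2. The decomposition analysis is correct: |xy| ≤ p forces y to lie inside the leading a's
3. The contradiction is valid: a^(p+k) b a^p has more a's before the b than after it, so it is not a palindrome
4. The conclusion follows logically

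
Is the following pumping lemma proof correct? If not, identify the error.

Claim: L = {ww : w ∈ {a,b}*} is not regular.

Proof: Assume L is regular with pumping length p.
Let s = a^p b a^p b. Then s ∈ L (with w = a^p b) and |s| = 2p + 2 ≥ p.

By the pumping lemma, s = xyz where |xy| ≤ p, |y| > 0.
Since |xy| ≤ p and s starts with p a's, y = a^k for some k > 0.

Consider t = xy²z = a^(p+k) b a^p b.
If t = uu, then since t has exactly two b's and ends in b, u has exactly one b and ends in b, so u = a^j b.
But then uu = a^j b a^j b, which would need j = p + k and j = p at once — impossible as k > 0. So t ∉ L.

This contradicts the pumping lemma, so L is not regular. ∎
The proof is correct.

This proof is valid because:
1. s = a^p b a^p b is in L and is chosen in terms of p, so |s| ≥ p holds for every p
2. The decomposition analysis is correct: |xy| ≤ p forces y to lie inside the leading a's
3. The contradiction is valid: the argument shows a^(p+k) b a^p b cannot be split into two equal halves
4. The conclusion follows logically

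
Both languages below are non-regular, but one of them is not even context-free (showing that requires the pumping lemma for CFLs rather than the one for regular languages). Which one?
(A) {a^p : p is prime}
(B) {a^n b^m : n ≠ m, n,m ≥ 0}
(A) {a^p : p is prime}

(A) {a^p : p is prime} requires the CFL pumping lemma.

- {a^n b^m : n ≠ m, n,m ≥ 0} is context-free (but not regular)
  • Can be shown non-regular with the regular pumping lemma
  • After pumping a's, we can make n = m

- {a^p : p is prime} is NOT context-free
  • Requires the CFL pumping lemma to prove
  • The CFL pumping lemma also fails because prime gaps are unbounded

The CFL pumping lemma is "stronger" in that it can prove non-membership
in the larger class of context-free languages.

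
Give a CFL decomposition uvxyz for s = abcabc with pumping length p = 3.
u='ab', v='c', x='a', y='b', z='c'

For s = abcabc with pumping length p = 3:

One valid decomposition:
- u = 'ab'
- v = 'c'
- x = 'a'
- y = 'b'
- z = 'c'

Verification:
- uvxyz = 'ab' + 'c' + 'a' + 'b' + 'c' = abcabc ✓
- |vxy| = |'cab'| = 3 ≤ 3 ✓
- |vy| = |'cb'| = 2 > 0 ✓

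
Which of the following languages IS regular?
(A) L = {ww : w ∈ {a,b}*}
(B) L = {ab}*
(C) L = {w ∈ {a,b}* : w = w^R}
(B) {ab}*

(B) L = {ab}* is regular.

This can be recognized by a finite automaton (DFA/NFA).
Regular expressions like {ab}* define regular languages.

The other choices are not regular:
- {w ∈ {a,b}* : w = w^R}: After pumping, the string is no longer symmetric
- {ww : w ∈ {a,b}*}: After pumping, the two halves no longer match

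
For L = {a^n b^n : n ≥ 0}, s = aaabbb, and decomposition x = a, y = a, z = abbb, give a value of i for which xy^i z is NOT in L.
i = 2

xy²z = a · aa · abbb = aaaabbb; aaaabbb has 4 a's and 3 b's; 4 ≠ 3, so it is not in L.
(Other choices also work, e.g. i = 0, 3; only i = 1 is guaranteed to stay in L since xy¹z = s.)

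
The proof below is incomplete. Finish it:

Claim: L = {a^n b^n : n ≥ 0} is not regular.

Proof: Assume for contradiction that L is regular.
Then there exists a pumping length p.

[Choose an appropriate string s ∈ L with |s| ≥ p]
s = a^p b^p

This string is in L (has equal a's and b's) and has length 2p ≥ p.
Any decomposition xyz with |xy| ≤ p means y consists only of a's,
so pumping will unbalance the counts.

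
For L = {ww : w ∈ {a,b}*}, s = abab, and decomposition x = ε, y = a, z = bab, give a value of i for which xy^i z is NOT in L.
i = 2

xy²z = ε · aa · bab = aabab; aabab has odd length 5, so it cannot be written as ww and is not in L.
(Other choices also work, e.g. i = 0, 3; only i = 1 is guaranteed to stay in L since xy¹z = s.)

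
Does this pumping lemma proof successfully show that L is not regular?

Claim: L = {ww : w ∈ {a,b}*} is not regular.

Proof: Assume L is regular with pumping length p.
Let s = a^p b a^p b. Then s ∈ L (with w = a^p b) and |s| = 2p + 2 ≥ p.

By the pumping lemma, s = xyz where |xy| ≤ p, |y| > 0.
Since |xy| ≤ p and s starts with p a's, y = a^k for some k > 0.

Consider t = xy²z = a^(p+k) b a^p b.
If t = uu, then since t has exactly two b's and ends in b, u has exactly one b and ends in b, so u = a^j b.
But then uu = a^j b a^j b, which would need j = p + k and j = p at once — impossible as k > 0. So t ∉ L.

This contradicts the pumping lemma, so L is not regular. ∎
The proof is correct.

This proof is valid because:
1. s = a^p b a^p b is in L and is chosen in terms of p, so |s| ≥ p holds for every p
2. The decomposition analysis is correct: |xy| ≤ p forces y to lie inside the leading a's
3. The contradiction is valid: the argument shows a^(p+k) b a^p b cannot be split into two equal halves
4. The conclusion follows logically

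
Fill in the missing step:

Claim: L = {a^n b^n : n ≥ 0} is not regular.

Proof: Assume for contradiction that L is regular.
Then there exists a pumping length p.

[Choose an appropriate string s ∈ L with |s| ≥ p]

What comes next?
s = a^p b^p

This string is in L (has equal a's and b's) and has length 2p ≥ p.
Any decomposition xyz with |xy| ≤ p means y consists only of a's,
so pumping will unbalance the counts.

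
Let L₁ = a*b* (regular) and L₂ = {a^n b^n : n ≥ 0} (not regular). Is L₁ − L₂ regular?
No — L₁ − L₂ is not regular.

a*b* − {a^n b^n} = {a^n b^m : n ≠ m}. If this were regular, then its complement intersected with a*b*, namely {a^n b^n : n ≥ 0}, would be regular too (closure under complement and intersection) — contradiction. So L₁ − L₂ is not regular.

Note that the bare facts "L₁ regular, L₂ non-regular" do not settle the question by themselves: the closure of regular languages under ∪, ∩, complement and difference applies only when BOTH operands are regular. With a non-regular operand the result can come out regular or non-regular depending on the specific languages, so one has to work out L₁ − L₂ for this particular pair, as above.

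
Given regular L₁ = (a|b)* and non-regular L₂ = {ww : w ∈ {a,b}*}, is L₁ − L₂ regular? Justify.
No — L₁ − L₂ is not regular.

L₁ − L₂ is the complement of {ww} within {a,b}*. If it were regular, its complement {ww} would be regular as well (regular languages are closed under complement) — contradiction. So L₁ − L₂ is not regular.

Note that the bare facts "L₁ regular, L₂ non-regular" do not settle the question by themselves: the closure of regular languages under ∪, ∩, complement and difference applies only when BOTH operands are regular. With a non-regular operand the result can come out regular or non-regular depending on the specific languages, so one has to work out L₁ − L₂ for this particular pair, as above.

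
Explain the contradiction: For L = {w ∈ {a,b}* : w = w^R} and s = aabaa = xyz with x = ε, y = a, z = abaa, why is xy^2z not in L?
xy²z = aaabaa ∉ L

Pumping with i = 2 replaces y = a by y² = aa:
- Original: s = xyz = aabaa; aabaa reversed is aabaa, the same string, so it is a palindrome and is in L
- Pumped: xy²z = ε · aa · abaa = aaabaa
- aaabaa reversed is aabaaa ≠ aaabaa, so it is not a palindrome and is not in L

The pumping lemma would require xy²z ∈ L, so this decomposition yields a contradiction.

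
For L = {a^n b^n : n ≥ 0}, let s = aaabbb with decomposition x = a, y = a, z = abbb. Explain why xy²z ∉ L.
xy²z = aaaabbb ∉ L

Pumping with i = 2 replaces y = a by y² = aa:
- Original: s = xyz = aaabbb; aaabbb = a^3 b^3 has equal counts (3 = 3), so it is in L
- Pumped: xy²z = a · aa · abbb = aaaabbb
- aaaabbb has 4 a's and 3 b's; 4 ≠ 3, so it is not in L

The pumping lemma would require xy²z ∈ L, so this decomposition yields a contradiction.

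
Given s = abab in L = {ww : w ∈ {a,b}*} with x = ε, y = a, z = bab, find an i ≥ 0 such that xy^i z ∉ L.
i = 2

xy²z = ε · aa · bab = aabab; aabab has odd length 5, so it cannot be written as ww and is not in L.
(Other choices also work, e.g. i = 0, 3; only i = 1 is guaranteed to stay in L since xy¹z = s.)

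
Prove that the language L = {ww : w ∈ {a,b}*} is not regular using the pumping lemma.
Assume for contradiction that L is regular, and let p ≥ 1 be the pumping length given by the pumping lemma.
Choose s = a^p b a^p b. Then s ∈ L (take w = a^p b) and |s| = 2p + 2 ≥ p.
By the pumping lemma, s = xyz for some x, y, z with |xy| ≤ p, |y| ≥ 1, and xy^i z ∈ L for every i ≥ 0.
Since |xy| ≤ p and the first p symbols of s are all a's, y = a^k for some k with 1 ≤ k ≤ p.

Take i = 2: t = xy²z = a^(p + k) b a^p b.
Suppose t = uu for some string u. The string t contains exactly two b's and ends in b, so u contains exactly one b and ends in b; hence u = a^j b for some j, and uu = a^j b a^j b. Comparing with t = a^(p + k) b a^p b forces j = p + k (first block) and j = p (second block), which is impossible since k ≥ 1. So t ∉ L.

This contradicts the pumping lemma, which requires xy^i z ∈ L for all i ≥ 0.
Hence L = {ww : w ∈ {a,b}*} is not regular. ∎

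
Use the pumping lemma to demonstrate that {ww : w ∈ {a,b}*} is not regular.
Assume for contradiction that L is regular, and let p ≥ 1 be the pumping length given by the pumping lemma.
Choose s = a^p b a^p b. Then s ∈ L (take w = a^p b) and |s| = 2p + 2 ≥ p.
By the pumping lemma, s = xyz for some x, y, z with |xy| ≤ p, |y| ≥ 1, and xy^i z ∈ L for every i ≥ 0.
Since |xy| ≤ p and the first p symbols of s are all a's, y = a^k for some k with 1 ≤ k ≤ p.

Take i = 2: t = xy²z = a^(p + k) b a^p b.
Suppose t = uu for some string u. The string t contains exactly two b's and ends in b, so u contains exactly one b and ends in b; hence u = a^j b for some j, and uu = a^j b a^j b. Comparing with t = a^(p + k) b a^p b forces j = p + k (first block) and j = p (second block), which is impossible since k ≥ 1. So t ∉ L.

This contradicts the pumping lemma, which requires xy^i z ∈ L for all i ≥ 0.
Hence L = {ww : w ∈ {a,b}*} is not regular. ∎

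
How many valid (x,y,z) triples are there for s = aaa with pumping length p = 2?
3

For s = 'aaa' with pumping length p = 2:

Constraints: |xy| ≤ 2, |y| > 0

Valid decompositions (|xy| ≤ p, |y| ≥ 1):
  • x='', y='a', z='aa'
  • x='a', y='a', z='a'
  • x='', y='aa', z='a'

Total count: 3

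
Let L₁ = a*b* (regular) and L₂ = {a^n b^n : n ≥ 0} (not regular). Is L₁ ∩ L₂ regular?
No — L₁ ∩ L₂ is not regular.

Every string a^n b^n already lies in a*b*, so L₁ ∩ L₂ = {a^n b^n : n ≥ 0} = L₂ itself, which is the standard non-regular language (pump s = a^p b^p).

Note that the bare facts "L₁ regular, L₂ non-regular" do not settle the question by themselves: the closure of regular languages under ∪, ∩, complement and difference applies only when BOTH operands are regular. With a non-regular operand the result can come out regular or non-regular depending on the specific languages, so one has to work out L₁ ∩ L₂ for this particular pair, as above.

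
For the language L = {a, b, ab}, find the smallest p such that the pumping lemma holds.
p = 3

For a finite language L, the pumping lemma holds vacuously if p > max|s| for s ∈ L.

The longest string in L = {a, b, ab} has length 2.
If p = 3, then no string s ∈ L has |s| ≥ p, so the condition is vacuously true.

The minimum pumping length is p = 3.

Why no smaller p works: for any p ≤ 2, the longest string s ∈ L has |s| = 2 ≥ p, so it would
have to be pumpable; but pumping up (i = 2, 3, ...) produces ever longer strings, which cannot all lie in the
finite language L. So the pumping property fails for every p ≤ 2.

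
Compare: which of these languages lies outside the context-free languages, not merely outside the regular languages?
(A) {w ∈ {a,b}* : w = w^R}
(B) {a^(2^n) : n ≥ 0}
(B) {a^(2^n) : n ≥ 0}

(B) {a^(2^n) : n ≥ 0} requires the CFL pumping lemma.

- {w ∈ {a,b}* : w = w^R} is context-free (but not regular)
  • Can be shown non-regular with the regular pumping lemma
  • After pumping, the string is no longer symmetric

- {a^(2^n) : n ≥ 0} is NOT context-free
  • Requires the CFL pumping lemma to prove
  • Gaps between powers of 2 grow exponentially

The CFL pumping lemma is "stronger" in that it can prove non-membership
in the larger class of context-free languages.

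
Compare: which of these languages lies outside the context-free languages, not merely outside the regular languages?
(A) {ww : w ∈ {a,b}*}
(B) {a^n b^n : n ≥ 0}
(A) {ww : w ∈ {a,b}*}

(A) {ww : w ∈ {a,b}*} requires the CFL pumping lemma.

- {a^n b^n : n ≥ 0} is context-free (but not regular)
  • Can be shown non-regular with the regular pumping lemma
  • After pumping, the number of a's and b's become unequal

- {ww : w ∈ {a,b}*} is NOT context-free
  • Requires the CFL pumping lemma to prove
  • Even a PDA cannot compare two arbitrary halves symbol by symbol; CFL pumping on a^p b^p a^p b^p fails

The CFL pumping lemma is "stronger" in that it can prove non-membership
in the larger class of context-free languages.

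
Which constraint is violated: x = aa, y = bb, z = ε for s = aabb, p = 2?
Violated: |xy| ≤ p

The decomposition x = aa, y = bb, z = ε for s = aabb with p = 2
violates the constraint: |xy| ≤ p

|xy| = |aabb| = 4 > 2 = p. The decomposition puts too many characters in xy.

Pumping lemma constraints:
1. xyz = s (decomposition is valid)
2. |xy| ≤ p
3. |y| > 0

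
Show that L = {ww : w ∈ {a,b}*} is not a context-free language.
Assume for contradiction that L is context-free, and let p ≥ 1 be the pumping length given by the pumping lemma for CFLs.
Choose s = a^p b^p a^p b^p. Then s ∈ L (take w = a^p b^p) and |s| = 4p ≥ p.
By the CFL pumping lemma, s = uvxyz for some u, v, x, y, z with |vxy| ≤ p, |vy| ≥ 1, and uv^i xy^i z ∈ L for every i ≥ 0.

Write s as four blocks A₁ B₁ A₂ B₂ with A₁ = A₂ = a^p and B₁ = B₂ = b^p. Since |vxy| ≤ p, the window vxy lies inside at most two adjacent blocks. Take i = 0 and let t = uxz, so |t| = 4p − |vy| with 1 ≤ |vy| ≤ p. If |t| is odd, t ∉ L immediately, so assume |vy| is even (hence |vy| ≥ 2) and |t|/2 = 2p − |vy|/2, which satisfies p ≤ |t|/2 ≤ 2p − 1.

Case 1 (vxy inside A₁B₁): t = a^(p−j) b^(p−l) a^p b^p with j + l = |vy|. The second half of t has length < 2p, so it is a suffix of the trailing a^p b^p and ends in b; the first half is a^(p−j) b^(p−l) a^((j+l)/2), which ends in a because (j+l)/2 ≥ 1. The halves differ, so t ∉ L.

Case 2 (vxy inside B₁A₂, straddling the middle): t = a^p b^(p−j) a^(p−l) b^p with j + l = |vy|. If t = ww, then w is a prefix of t of length ≥ p, so w begins with a^p; and w is a suffix of t of length ≥ p, so w ends with b^p. That forces |w| ≥ 2p, contradicting |w| = |t|/2 ≤ 2p − 1. So t ∉ L.

Case 3 (vxy inside A₂B₂): t = a^p b^p a^(p−j) b^(p−l) with j + l = |vy|. The first half of t is a prefix of a^p b^p, so it begins with a; the second half is b^((j+l)/2) a^(p−j) b^(p−l), which begins with b. The halves differ, so t ∉ L.

In every case uv⁰xy⁰z = uxz ∉ L.

This contradicts the CFL pumping lemma, which requires uv^i xy^i z ∈ L for all i ≥ 0.
Hence L = {ww : w ∈ {a,b}*} is not context-free. ∎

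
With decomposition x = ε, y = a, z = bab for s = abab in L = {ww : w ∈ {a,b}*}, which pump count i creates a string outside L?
i = 3

xy³z = ε · aaa · bab = aaabab; aaabab has length 6; its halves are aaa and bab, which differ, so it is not in L.
(Other choices also work, e.g. i = 0, 2; only i = 1 is guaranteed to stay in L since xy¹z = s.)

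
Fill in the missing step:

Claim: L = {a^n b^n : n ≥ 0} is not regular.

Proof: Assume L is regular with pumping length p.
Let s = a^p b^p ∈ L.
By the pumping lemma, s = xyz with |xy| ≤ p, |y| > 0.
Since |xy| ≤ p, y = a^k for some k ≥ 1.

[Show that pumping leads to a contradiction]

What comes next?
Consider xy²z = a^(p+k) b^p.

Since k ≥ 1, we have p + k > p.
So xy²z has more a's than b's: (p+k) a's vs p b's.
This means xy²z ∉ L because a^n b^n requires equal counts.

This contradicts the pumping lemma which states xy²z ∈ L.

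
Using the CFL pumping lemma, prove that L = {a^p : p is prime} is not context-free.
Assume for contradiction that L is context-free, and let p ≥ 1 be the pumping length given by the pumping lemma for CFLs.
Choose a prime q with q ≥ p and let s = a^q. Then s ∈ L and |s| = q ≥ p.
By the CFL pumping lemma, s = uvxyz for some u, v, x, y, z with |vxy| ≤ p, |vy| ≥ 1, and uv^i xy^i z ∈ L for every i ≥ 0.
All symbols are a's, so only lengths matter: let k = |vy|, with 1 ≤ k ≤ p. Then |uv^i xy^i z| = q + (i − 1)k.

Take i = q + 1: the length is q + qk = q(k + 1).
Both factors satisfy q ≥ 2 and k + 1 ≥ 2, so q(k + 1) is composite and uv^(q+1) xy^(q+1) z ∉ L.

This contradicts the CFL pumping lemma, which requires uv^i xy^i z ∈ L for all i ≥ 0.
Hence L = {a^p : p is prime} is not context-free. ∎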